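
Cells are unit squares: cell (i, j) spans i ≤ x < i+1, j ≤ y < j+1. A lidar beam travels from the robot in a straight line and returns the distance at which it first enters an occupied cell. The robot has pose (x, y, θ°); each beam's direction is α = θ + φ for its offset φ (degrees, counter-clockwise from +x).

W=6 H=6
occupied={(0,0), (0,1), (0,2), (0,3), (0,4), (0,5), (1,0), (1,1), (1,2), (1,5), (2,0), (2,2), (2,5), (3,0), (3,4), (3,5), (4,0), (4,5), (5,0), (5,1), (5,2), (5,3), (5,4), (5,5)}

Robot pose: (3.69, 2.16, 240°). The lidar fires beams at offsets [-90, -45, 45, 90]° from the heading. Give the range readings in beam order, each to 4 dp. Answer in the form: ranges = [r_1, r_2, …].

ranges = [0.7967, 1.7496, 1.2009, 1.5127]

beam 1: φ=-90°, α=150°
  d=(-0.8660,0.5000)  start (3,2)  tX=0.7967 tY=1.6800  stride 1/|dx|=1.1547 1/|dy|=2.0000
    cross x-line → (2,2), t=0.7967 (wall)
  → r_1 = 0.7967
beam 2: φ=-45°, α=195°
  d=(-0.9659,-0.2588)  start (3,2)  tX=0.7143 tY=0.6182  stride 1/|dx|=1.0353 1/|dy|=3.8637
    cross y-line → (3,1), t=0.6182
    cross x-line → (2,1), t=0.7143
    cross x-line → (1,1), t=1.7496 (wall)
  → r_2 = 1.7496
beam 3: φ=45°, α=285°
  d=(0.2588,-0.9659)  start (3,2)  tX=1.1977 tY=0.1656  stride 1/|dx|=3.8637 1/|dy|=1.0353
    cross y-line → (3,1), t=0.1656
    cross x-line → (4,1), t=1.1977
    cross y-line → (4,0), t=1.2009 (wall)
  → r_3 = 1.2009
beam 4: φ=90°, α=330°
  d=(0.8660,-0.5000)  start (3,2)  tX=0.3580 tY=0.3200  stride 1/|dx|=1.1547 1/|dy|=2.0000
    cross y-line → (3,1), t=0.3200
    cross x-line → (4,1), t=0.3580
    cross x-line → (5,1), t=1.5127 (wall)
  → r_4 = 1.5127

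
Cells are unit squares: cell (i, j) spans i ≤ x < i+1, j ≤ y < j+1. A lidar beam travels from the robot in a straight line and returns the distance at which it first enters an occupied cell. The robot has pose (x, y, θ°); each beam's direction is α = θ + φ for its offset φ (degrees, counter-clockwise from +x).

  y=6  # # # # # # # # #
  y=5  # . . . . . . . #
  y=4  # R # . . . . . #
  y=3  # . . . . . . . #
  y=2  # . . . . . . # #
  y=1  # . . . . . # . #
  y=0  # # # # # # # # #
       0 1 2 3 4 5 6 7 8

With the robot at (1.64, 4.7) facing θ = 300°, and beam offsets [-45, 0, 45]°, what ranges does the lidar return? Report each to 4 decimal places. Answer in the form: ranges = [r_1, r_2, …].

beam 1: φ=-45°, α=255°
  direction (-0.2588, -0.9659); cell (1,4); t to first gridline: x 2.4728, y 0.7247 (then +3.8637 / +1.0353)
    (1,3) via y @ 0.7247
    (1,2) via y @ 1.7600
    (0,2) via x @ 2.4728  # hit
  → r_1 = 2.4728
beam 2: φ=0°, α=300°
  direction (0.5000, -0.8660); cell (1,4); t to first gridline: x 0.7200, y 0.8083 (then +2.0000 / +1.1547)
    (2,4) via x @ 0.7200  # hit
  → r_2 = 0.7200
beam 3: φ=45°, α=345°
  direction (0.9659, -0.2588); cell (1,4); t to first gridline: x 0.3727, y 2.7046 (then +1.0353 / +3.8637)
    (2,4) via x @ 0.3727  # hit
  → r_3 = 0.3727

ranges = [2.4728, 0.7200, 0.3727]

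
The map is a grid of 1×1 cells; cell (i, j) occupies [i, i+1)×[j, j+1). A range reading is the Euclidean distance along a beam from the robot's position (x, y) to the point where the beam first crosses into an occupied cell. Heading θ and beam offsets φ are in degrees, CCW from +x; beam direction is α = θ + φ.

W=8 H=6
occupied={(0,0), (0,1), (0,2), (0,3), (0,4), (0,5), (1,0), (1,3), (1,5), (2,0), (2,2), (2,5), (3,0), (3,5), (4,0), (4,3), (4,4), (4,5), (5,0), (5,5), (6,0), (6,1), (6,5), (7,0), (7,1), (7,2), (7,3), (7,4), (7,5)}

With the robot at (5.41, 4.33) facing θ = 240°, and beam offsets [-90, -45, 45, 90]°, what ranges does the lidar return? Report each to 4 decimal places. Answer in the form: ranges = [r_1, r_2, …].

ranges = [0.4734, 0.4245, 2.4122, 1.8360]

beam 1: φ=-90°, α=150°
  dir = (cos 150°, sin 150°) = (-0.8660, 0.5000); from cell (5,4)
  next x-line at t=0.4734, next y-line at t=1.3400; Δt_x=1.1547, Δt_y=2.0000
    x: enter (4,4) at t=0.4734 ← occupied
  → r_1 = 0.4734
beam 2: φ=-45°, α=195°
  dir = (cos 195°, sin 195°) = (-0.9659, -0.2588); from cell (5,4)
  next x-line at t=0.4245, next y-line at t=1.2750; Δt_x=1.0353, Δt_y=3.8637
    x: enter (4,4) at t=0.4245 ← occupied
  → r_2 = 0.4245
beam 3: φ=45°, α=285°
  dir = (cos 285°, sin 285°) = (0.2588, -0.9659); from cell (5,4)
  next x-line at t=2.2796, next y-line at t=0.3416; Δt_x=3.8637, Δt_y=1.0353
    y: enter (5,3) at t=0.3416
    y: enter (5,2) at t=1.3769
    x: enter (6,2) at t=2.2796
    y: enter (6,1) at t=2.4122 ← occupied
  → r_3 = 2.4122
beam 4: φ=90°, α=330°
  dir = (cos 330°, sin 330°) = (0.8660, -0.5000); from cell (5,4)
  next x-line at t=0.6813, next y-line at t=0.6600; Δt_x=1.1547, Δt_y=2.0000
    y: enter (5,3) at t=0.6600
    x: enter (6,3) at t=0.6813
    x: enter (7,3) at t=1.8360 ← occupied
  → r_4 = 1.8360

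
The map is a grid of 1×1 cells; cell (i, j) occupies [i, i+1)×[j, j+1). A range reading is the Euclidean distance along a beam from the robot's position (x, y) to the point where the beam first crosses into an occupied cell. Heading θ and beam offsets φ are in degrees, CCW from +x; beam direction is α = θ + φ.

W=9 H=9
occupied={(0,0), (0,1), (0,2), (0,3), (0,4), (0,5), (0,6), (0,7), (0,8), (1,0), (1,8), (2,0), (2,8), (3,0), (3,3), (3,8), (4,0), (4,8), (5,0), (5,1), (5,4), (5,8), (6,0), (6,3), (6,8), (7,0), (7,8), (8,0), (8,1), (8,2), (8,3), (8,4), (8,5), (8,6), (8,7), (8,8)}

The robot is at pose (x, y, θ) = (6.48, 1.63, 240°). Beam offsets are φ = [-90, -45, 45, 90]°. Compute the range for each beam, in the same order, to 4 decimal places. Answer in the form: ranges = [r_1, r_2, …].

ranges = [0.5543, 0.4969, 0.6522, 1.2600]

beam 1: φ=-90°, α=150°
  direction (-0.8660, 0.5000); cell (6,1); t to first gridline: x 0.5543, y 0.7400 (then +1.1547 / +2.0000)
    (5,1) via x @ 0.5543  # hit
  → r_1 = 0.5543
beam 2: φ=-45°, α=195°
  direction (-0.9659, -0.2588); cell (6,1); t to first gridline: x 0.4969, y 2.4341 (then +1.0353 / +3.8637)
    (5,1) via x @ 0.4969  # hit
  → r_2 = 0.4969
beam 3: φ=45°, α=285°
  direction (0.2588, -0.9659); cell (6,1); t to first gridline: x 2.0091, y 0.6522 (then +3.8637 / +1.0353)
    (6,0) via y @ 0.6522  # hit
  → r_3 = 0.6522
beam 4: φ=90°, α=330°
  direction (0.8660, -0.5000); cell (6,1); t to first gridline: x 0.6004, y 1.2600 (then +1.1547 / +2.0000)
    (7,1) via x @ 0.6004
    (7,0) via y @ 1.2600  # hit
  → r_4 = 1.2600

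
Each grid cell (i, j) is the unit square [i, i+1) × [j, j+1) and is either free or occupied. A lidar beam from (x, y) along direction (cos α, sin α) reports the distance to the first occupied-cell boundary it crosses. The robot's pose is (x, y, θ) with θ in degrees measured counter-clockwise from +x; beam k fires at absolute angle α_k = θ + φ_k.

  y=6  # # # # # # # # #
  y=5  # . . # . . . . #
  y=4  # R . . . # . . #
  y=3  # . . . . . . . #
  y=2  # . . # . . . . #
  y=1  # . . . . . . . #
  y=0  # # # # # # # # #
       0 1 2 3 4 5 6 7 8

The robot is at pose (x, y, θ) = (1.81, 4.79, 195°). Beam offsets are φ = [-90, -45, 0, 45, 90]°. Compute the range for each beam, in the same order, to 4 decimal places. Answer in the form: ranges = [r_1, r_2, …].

beam 1: φ=-90°, α=105°
  d=(-0.2588,0.9659)  start (1,4)  tX=3.1296 tY=0.2174  stride 1/|dx|=3.8637 1/|dy|=1.0353
    cross y-line → (1,5), t=0.2174
    cross y-line → (1,6), t=1.2527 (wall)
  → r_1 = 1.2527
beam 2: φ=-45°, α=150°
  d=(-0.8660,0.5000)  start (1,4)  tX=0.9353 tY=0.4200  stride 1/|dx|=1.1547 1/|dy|=2.0000
    cross y-line → (1,5), t=0.4200
    cross x-line → (0,5), t=0.9353 (wall)
  → r_2 = 0.9353
beam 3: φ=0°, α=195°
  d=(-0.9659,-0.2588)  start (1,4)  tX=0.8386 tY=3.0523  stride 1/|dx|=1.0353 1/|dy|=3.8637
    cross x-line → (0,4), t=0.8386 (wall)
  → r_3 = 0.8386
beam 4: φ=45°, α=240°
  d=(-0.5000,-0.8660)  start (1,4)  tX=1.6200 tY=0.9122  stride 1/|dx|=2.0000 1/|dy|=1.1547
    cross y-line → (1,3), t=0.9122
    cross x-line → (0,3), t=1.6200 (wall)
  → r_4 = 1.6200
beam 5: φ=90°, α=285°
  d=(0.2588,-0.9659)  start (1,4)  tX=0.7341 tY=0.8179  stride 1/|dx|=3.8637 1/|dy|=1.0353
    cross x-line → (2,4), t=0.7341
    cross y-line → (2,3), t=0.8179
    cross y-line → (2,2), t=1.8531
    cross y-line → (2,1), t=2.8884
    cross y-line → (2,0), t=3.9237 (wall)
  → r_5 = 3.9237

ranges = [1.2527, 0.9353, 0.8386, 1.6200, 3.9237]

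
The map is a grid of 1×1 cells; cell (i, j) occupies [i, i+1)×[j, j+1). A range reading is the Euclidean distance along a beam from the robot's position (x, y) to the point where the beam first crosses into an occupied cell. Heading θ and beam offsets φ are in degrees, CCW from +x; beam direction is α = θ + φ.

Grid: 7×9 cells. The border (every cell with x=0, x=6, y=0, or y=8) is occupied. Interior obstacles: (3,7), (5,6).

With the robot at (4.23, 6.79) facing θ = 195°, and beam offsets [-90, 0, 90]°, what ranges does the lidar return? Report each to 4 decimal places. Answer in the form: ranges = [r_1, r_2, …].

ranges = [0.8887, 3.3439, 5.9942]

beam 1: φ=-90°, α=105°
  direction (-0.2588, 0.9659); cell (4,6); t to first gridline: x 0.8887, y 0.2174 (then +3.8637 / +1.0353)
    (4,7) via y @ 0.2174
    (3,7) via x @ 0.8887  # hit
  → r_1 = 0.8887
beam 2: φ=0°, α=195°
  direction (-0.9659, -0.2588); cell (4,6); t to first gridline: x 0.2381, y 3.0523 (then +1.0353 / +3.8637)
    (3,6) via x @ 0.2381
    (2,6) via x @ 1.2734
    (1,6) via x @ 2.3087
    (1,5) via y @ 3.0523
    (0,5) via x @ 3.3439  # hit
  → r_2 = 3.3439
beam 3: φ=90°, α=285°
  direction (0.2588, -0.9659); cell (4,6); t to first gridline: x 2.9751, y 0.8179 (then +3.8637 / +1.0353)
    (4,5) via y @ 0.8179
    (4,4) via y @ 1.8531
    (4,3) via y @ 2.8884
    (5,3) via x @ 2.9751
    (5,2) via y @ 3.9237
    (5,1) via y @ 4.9590
    (5,0) via y @ 5.9942  # hit
  → r_3 = 5.9942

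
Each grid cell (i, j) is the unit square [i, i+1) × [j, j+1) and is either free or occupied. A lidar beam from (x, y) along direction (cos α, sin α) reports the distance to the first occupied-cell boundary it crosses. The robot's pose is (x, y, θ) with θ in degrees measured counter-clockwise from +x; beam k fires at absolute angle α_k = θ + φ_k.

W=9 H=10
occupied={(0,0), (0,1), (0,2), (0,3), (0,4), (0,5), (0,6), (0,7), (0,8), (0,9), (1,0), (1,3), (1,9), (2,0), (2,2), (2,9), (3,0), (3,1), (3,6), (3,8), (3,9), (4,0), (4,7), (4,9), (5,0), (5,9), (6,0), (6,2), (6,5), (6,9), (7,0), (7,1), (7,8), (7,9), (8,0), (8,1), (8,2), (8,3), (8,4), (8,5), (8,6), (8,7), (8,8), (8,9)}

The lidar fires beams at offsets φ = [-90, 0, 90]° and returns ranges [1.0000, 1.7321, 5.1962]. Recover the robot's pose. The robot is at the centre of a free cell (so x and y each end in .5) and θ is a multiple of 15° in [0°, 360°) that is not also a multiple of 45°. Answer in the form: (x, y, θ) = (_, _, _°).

(x, y, θ) = (5.5, 3.5, 60°)

Enumerate (i+0.5, j+0.5, θ) over the 46 free cells and 16 admissible headings. For each, cast all 3 beams and compare to the given ranges.
  (5.5, 5.5, 60°): beam 1 = 0.5774 ≠ 1.0000 ✗
  (5.5, 1.5, 60°): beam 2 = 1.0000 ≠ 1.7321 ✗
  (6.5, 4.5, 240°): beam 1 = 3.0000 ≠ 1.0000 ✗
  …
  (5.5, 3.5, 60°): r_1=1.0000, r_2=1.7321, r_3=5.1962 — all match ✓
Only this pose fits every beam.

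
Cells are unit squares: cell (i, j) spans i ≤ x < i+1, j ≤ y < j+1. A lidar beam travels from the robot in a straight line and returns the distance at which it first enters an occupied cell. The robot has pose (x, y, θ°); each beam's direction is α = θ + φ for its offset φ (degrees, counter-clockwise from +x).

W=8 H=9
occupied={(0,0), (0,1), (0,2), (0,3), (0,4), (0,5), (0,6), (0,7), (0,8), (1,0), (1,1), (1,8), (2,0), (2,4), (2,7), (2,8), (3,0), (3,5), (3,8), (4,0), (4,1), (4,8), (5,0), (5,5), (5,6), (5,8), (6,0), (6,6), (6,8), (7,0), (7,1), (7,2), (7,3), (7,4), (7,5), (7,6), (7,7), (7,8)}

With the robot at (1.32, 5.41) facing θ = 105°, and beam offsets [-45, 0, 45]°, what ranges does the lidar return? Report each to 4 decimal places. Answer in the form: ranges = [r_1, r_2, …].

beam 1: φ=-45°, α=60°
  cosα=0.5000 sinα=0.8660 | (1,5) | tMaxX 1.3600 tMaxY 0.6813 | tΔX 2.0000 tΔY 1.1547
    t=0.6813 [y] (1,6)
    t=1.3600 [x] (2,6)
    t=1.8360 [y] (2,7) — stop
  → r_1 = 1.8360
beam 2: φ=0°, α=105°
  cosα=-0.2588 sinα=0.9659 | (1,5) | tMaxX 1.2364 tMaxY 0.6108 | tΔX 3.8637 tΔY 1.0353
    t=0.6108 [y] (1,6)
    t=1.2364 [x] (0,6) — stop
  → r_2 = 1.2364
beam 3: φ=45°, α=150°
  cosα=-0.8660 sinα=0.5000 | (1,5) | tMaxX 0.3695 tMaxY 1.1800 | tΔX 1.1547 tΔY 2.0000
    t=0.3695 [x] (0,5) — stop
  → r_3 = 0.3695

ranges = [1.8360, 1.2364, 0.3695]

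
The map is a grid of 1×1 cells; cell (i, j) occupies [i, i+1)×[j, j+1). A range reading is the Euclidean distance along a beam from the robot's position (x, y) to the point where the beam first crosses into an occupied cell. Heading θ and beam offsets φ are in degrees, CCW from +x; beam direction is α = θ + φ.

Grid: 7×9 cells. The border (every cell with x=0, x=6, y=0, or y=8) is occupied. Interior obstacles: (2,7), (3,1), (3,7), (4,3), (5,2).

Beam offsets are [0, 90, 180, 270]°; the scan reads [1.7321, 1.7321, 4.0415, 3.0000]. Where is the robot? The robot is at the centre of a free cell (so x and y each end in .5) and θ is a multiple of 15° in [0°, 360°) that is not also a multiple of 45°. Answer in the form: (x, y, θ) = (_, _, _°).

Candidates: 30 free-cell centres × 16 headings = 480 poses. Raycast each; keep the one whose scan matches to 4 dp.
  (5.5, 1.5, 105°): beam 1 = 0.5176 ≠ 1.7321 ✗
  (1.5, 7.5, 120°): beam 1 = 0.5774 ≠ 1.7321 ✗
  (1.5, 7.5, 330°): beam 1 = 0.5774 ≠ 1.7321 ✗
  (1.5, 2.5, 60°): beam 1 = 6.3509 ≠ 1.7321 ✗
  …
  (2.5, 3.5, 210°): r_1=1.7321, r_2=1.7321, r_3=4.0415, r_4=3.0000 — all match ✓
Unique over the lattice → pose = (2.5, 3.5, 210°).

(x, y, θ) = (2.5, 3.5, 210°)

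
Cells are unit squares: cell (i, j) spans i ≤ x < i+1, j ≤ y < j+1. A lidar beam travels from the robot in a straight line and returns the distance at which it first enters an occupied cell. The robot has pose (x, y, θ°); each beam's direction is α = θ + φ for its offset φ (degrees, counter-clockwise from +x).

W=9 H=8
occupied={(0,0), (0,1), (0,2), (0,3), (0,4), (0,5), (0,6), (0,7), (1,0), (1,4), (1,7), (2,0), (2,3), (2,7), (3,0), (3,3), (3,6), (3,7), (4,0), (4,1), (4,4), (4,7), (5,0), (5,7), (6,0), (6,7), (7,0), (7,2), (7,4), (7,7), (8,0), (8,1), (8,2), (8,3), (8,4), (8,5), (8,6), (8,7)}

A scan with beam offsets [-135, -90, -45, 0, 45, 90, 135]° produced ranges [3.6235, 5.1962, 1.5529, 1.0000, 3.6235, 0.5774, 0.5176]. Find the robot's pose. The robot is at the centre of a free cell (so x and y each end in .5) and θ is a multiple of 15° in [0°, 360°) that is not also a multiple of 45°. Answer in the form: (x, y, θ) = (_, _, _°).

(x, y, θ) = (4.5, 2.5, 150°)

Enumerate (i+0.5, j+0.5, θ) over the 34 free cells and 16 admissible headings. For each, cast all 7 beams and compare to the given ranges.
  (1.5, 6.5, 60°): beam 1 = 1.5529 ≠ 3.6235 ✗
  (6.5, 4.5, 240°): beam 1 = 2.5882 ≠ 3.6235 ✗
  (4.5, 2.5, 165°): beam 1 = 3.0000 ≠ 3.6235 ✗
  (3.5, 4.5, 285°): beam 1 = 2.8868 ≠ 3.6235 ✗
  …
  (4.5, 2.5, 150°): r_1=3.6235, r_2=5.1962, r_3=1.5529, r_4=1.0000, r_5=3.6235, r_6=0.5774, r_7=0.5176 — all match ✓
No second candidate reproduces the full scan.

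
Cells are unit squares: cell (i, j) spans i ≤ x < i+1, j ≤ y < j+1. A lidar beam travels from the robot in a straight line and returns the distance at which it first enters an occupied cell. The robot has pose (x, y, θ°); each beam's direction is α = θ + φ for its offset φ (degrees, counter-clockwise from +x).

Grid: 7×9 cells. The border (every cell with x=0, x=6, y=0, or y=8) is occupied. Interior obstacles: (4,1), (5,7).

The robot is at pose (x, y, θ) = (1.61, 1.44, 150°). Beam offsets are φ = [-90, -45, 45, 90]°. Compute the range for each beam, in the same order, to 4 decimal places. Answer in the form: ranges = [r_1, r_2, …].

ranges = [6.7800, 2.3569, 0.6315, 0.5081]

beam 1: φ=-90°, α=60°
  cosα=0.5000 sinα=0.8660 | (1,1) | tMaxX 0.7800 tMaxY 0.6466 | tΔX 2.0000 tΔY 1.1547
    t=0.6466 [y] (1,2)
    t=0.7800 [x] (2,2)
    t=1.8013 [y] (2,3)
    t=2.7800 [x] (3,3)
    t=2.9560 [y] (3,4)
    t=4.1107 [y] (3,5)
    t=4.7800 [x] (4,5)
    t=5.2654 [y] (4,6)
    t=6.4201 [y] (4,7)
    t=6.7800 [x] (5,7) — stop
  → r_1 = 6.7800
beam 2: φ=-45°, α=105°
  cosα=-0.2588 sinα=0.9659 | (1,1) | tMaxX 2.3569 tMaxY 0.5798 | tΔX 3.8637 tΔY 1.0353
    t=0.5798 [y] (1,2)
    t=1.6150 [y] (1,3)
    t=2.3569 [x] (0,3) — stop
  → r_2 = 2.3569
beam 3: φ=45°, α=195°
  cosα=-0.9659 sinα=-0.2588 | (1,1) | tMaxX 0.6315 tMaxY 1.7000 | tΔX 1.0353 tΔY 3.8637
    t=0.6315 [x] (0,1) — stop
  → r_3 = 0.6315
beam 4: φ=90°, α=240°
  cosα=-0.5000 sinα=-0.8660 | (1,1) | tMaxX 1.2200 tMaxY 0.5081 | tΔX 2.0000 tΔY 1.1547
    t=0.5081 [y] (1,0) — stop
  → r_4 = 0.5081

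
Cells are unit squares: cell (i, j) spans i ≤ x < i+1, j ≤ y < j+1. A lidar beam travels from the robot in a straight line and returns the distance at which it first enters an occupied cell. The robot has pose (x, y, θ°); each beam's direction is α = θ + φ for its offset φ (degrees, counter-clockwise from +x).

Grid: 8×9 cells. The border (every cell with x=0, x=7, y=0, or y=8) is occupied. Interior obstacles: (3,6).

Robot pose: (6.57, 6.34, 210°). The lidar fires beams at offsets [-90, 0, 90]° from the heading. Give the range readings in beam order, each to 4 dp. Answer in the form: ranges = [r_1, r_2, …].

ranges = [1.9168, 6.4317, 0.8600]

beam 1: φ=-90°, α=120°
  dir = (cos 120°, sin 120°) = (-0.5000, 0.8660); from cell (6,6)
  next x-line at t=1.1400, next y-line at t=0.7621; Δt_x=2.0000, Δt_y=1.1547
    y: enter (6,7) at t=0.7621
    x: enter (5,7) at t=1.1400
    y: enter (5,8) at t=1.9168 ← occupied
  → r_1 = 1.9168
beam 2: φ=0°, α=210°
  dir = (cos 210°, sin 210°) = (-0.8660, -0.5000); from cell (6,6)
  next x-line at t=0.6582, next y-line at t=0.6800; Δt_x=1.1547, Δt_y=2.0000
    x: enter (5,6) at t=0.6582
    y: enter (5,5) at t=0.6800
    x: enter (4,5) at t=1.8129
    y: enter (4,4) at t=2.6800
    x: enter (3,4) at t=2.9676
    x: enter (2,4) at t=4.1223
    y: enter (2,3) at t=4.6800
    x: enter (1,3) at t=5.2770
    x: enter (0,3) at t=6.4317 ← occupied
  → r_2 = 6.4317
beam 3: φ=90°, α=300°
  dir = (cos 300°, sin 300°) = (0.5000, -0.8660); from cell (6,6)
  next x-line at t=0.8600, next y-line at t=0.3926; Δt_x=2.0000, Δt_y=1.1547
    y: enter (6,5) at t=0.3926
    x: enter (7,5) at t=0.8600 ← occupied
  → r_3 = 0.8600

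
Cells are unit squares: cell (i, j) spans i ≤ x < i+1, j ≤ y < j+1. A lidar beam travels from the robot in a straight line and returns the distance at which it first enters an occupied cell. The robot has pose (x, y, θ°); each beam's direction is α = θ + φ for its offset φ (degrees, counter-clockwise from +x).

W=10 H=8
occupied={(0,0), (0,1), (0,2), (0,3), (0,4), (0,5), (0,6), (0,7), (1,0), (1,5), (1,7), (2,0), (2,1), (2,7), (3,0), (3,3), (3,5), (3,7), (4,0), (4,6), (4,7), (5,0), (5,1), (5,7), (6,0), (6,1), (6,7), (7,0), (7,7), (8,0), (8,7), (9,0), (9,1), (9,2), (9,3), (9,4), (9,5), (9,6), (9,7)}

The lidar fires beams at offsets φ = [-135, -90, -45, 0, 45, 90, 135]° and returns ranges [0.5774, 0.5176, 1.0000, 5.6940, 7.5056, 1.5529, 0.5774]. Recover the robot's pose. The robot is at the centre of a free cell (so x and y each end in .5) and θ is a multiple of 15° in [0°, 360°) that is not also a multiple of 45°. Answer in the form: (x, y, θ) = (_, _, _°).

(x, y, θ) = (8.5, 1.5, 105°)

The pose lattice has 41·16 = 656 candidates. Test each by forward raycasting.
  (4.5, 2.5, 240°): beam 1 = 2.5882 ≠ 0.5774 ✗
  (7.5, 2.5, 30°): beam 1 = 1.5529 ≠ 0.5774 ✗
  (2.5, 4.5, 300°): beam 1 = 1.5529 ≠ 0.5774 ✗
  (6.5, 5.5, 255°): beam 1 = 1.7321 ≠ 0.5774 ✗
  (7.5, 3.5, 105°): beam 1 = 1.7321 ≠ 0.5774 ✗
  …
  (8.5, 1.5, 105°): r_1=0.5774, r_2=0.5176, r_3=1.0000, r_4=5.6940, r_5=7.5056, r_6=1.5529, r_7=0.5774 — all match ✓
Unique over the lattice → pose = (8.5, 1.5, 105°).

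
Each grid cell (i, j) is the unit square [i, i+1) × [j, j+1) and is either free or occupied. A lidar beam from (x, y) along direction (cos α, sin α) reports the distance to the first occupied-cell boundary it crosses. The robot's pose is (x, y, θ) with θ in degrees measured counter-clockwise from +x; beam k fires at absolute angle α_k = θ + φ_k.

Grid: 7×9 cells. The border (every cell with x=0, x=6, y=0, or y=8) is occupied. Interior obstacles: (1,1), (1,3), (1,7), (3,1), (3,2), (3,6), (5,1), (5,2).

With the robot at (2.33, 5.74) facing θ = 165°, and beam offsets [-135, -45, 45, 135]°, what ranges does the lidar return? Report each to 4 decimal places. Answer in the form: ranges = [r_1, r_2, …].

beam 1: φ=-135°, α=30°
  cosα=0.8660 sinα=0.5000 | (2,5) | tMaxX 0.7736 tMaxY 0.5200 | tΔX 1.1547 tΔY 2.0000
    t=0.5200 [y] (2,6)
    t=0.7736 [x] (3,6) — stop
  → r_1 = 0.7736
beam 2: φ=-45°, α=120°
  cosα=-0.5000 sinα=0.8660 | (2,5) | tMaxX 0.6600 tMaxY 0.3002 | tΔX 2.0000 tΔY 1.1547
    t=0.3002 [y] (2,6)
    t=0.6600 [x] (1,6)
    t=1.4549 [y] (1,7) — stop
  → r_2 = 1.4549
beam 3: φ=45°, α=210°
  cosα=-0.8660 sinα=-0.5000 | (2,5) | tMaxX 0.3811 tMaxY 1.4800 | tΔX 1.1547 tΔY 2.0000
    t=0.3811 [x] (1,5)
    t=1.4800 [y] (1,4)
    t=1.5358 [x] (0,4) — stop
  → r_3 = 1.5358
beam 4: φ=135°, α=300°
  cosα=0.5000 sinα=-0.8660 | (2,5) | tMaxX 1.3400 tMaxY 0.8545 | tΔX 2.0000 tΔY 1.1547
    t=0.8545 [y] (2,4)
    t=1.3400 [x] (3,4)
    t=2.0092 [y] (3,3)
    t=3.1639 [y] (3,2) — stop
  → r_4 = 3.1639

ranges = [0.7736, 1.4549, 1.5358, 3.1639]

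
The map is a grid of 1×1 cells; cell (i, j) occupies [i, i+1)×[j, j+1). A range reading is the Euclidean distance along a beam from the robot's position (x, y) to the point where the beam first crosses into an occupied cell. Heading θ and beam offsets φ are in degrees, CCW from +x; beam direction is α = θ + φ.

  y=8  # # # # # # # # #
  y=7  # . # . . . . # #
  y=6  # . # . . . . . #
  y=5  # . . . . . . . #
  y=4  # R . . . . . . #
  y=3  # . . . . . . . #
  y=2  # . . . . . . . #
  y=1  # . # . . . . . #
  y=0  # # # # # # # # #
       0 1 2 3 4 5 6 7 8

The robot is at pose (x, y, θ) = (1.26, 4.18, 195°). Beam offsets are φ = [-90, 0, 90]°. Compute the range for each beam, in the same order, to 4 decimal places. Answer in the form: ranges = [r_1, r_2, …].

ranges = [1.0046, 0.2692, 2.8591]

beam 1: φ=-90°, α=105°
  dir = (cos 105°, sin 105°) = (-0.2588, 0.9659); from cell (1,4)
  next x-line at t=1.0046, next y-line at t=0.8489; Δt_x=3.8637, Δt_y=1.0353
    y: enter (1,5) at t=0.8489
    x: enter (0,5) at t=1.0046 ← occupied
  → r_1 = 1.0046
beam 2: φ=0°, α=195°
  dir = (cos 195°, sin 195°) = (-0.9659, -0.2588); from cell (1,4)
  next x-line at t=0.2692, next y-line at t=0.6955; Δt_x=1.0353, Δt_y=3.8637
    x: enter (0,4) at t=0.2692 ← occupied
  → r_2 = 0.2692
beam 3: φ=90°, α=285°
  dir = (cos 285°, sin 285°) = (0.2588, -0.9659); from cell (1,4)
  next x-line at t=2.8591, next y-line at t=0.1863; Δt_x=3.8637, Δt_y=1.0353
    y: enter (1,3) at t=0.1863
    y: enter (1,2) at t=1.2216
    y: enter (1,1) at t=2.2569
    x: enter (2,1) at t=2.8591 ← occupied
  → r_3 = 2.8591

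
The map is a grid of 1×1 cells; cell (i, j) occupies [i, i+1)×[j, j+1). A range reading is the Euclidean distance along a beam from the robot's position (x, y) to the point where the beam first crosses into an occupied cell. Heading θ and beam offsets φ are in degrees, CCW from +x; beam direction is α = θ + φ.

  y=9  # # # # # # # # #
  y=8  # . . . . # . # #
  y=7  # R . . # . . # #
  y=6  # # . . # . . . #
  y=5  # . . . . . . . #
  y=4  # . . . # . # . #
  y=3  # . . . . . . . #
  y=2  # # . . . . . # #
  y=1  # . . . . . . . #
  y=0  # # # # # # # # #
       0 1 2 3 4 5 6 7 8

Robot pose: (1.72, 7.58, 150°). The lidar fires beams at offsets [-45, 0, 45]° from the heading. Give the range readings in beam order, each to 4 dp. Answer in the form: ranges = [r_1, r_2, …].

beam 1: φ=-45°, α=105°
  direction (-0.2588, 0.9659); cell (1,7); t to first gridline: x 2.7819, y 0.4348 (then +3.8637 / +1.0353)
    (1,8) via y @ 0.4348
    (1,9) via y @ 1.4701  # hit
  → r_1 = 1.4701
beam 2: φ=0°, α=150°
  direction (-0.8660, 0.5000); cell (1,7); t to first gridline: x 0.8314, y 0.8400 (then +1.1547 / +2.0000)
    (0,7) via x @ 0.8314  # hit
  → r_2 = 0.8314
beam 3: φ=45°, α=195°
  direction (-0.9659, -0.2588); cell (1,7); t to first gridline: x 0.7454, y 2.2409 (then +1.0353 / +3.8637)
    (0,7) via x @ 0.7454  # hit
  → r_3 = 0.7454

ranges = [1.4701, 0.8314, 0.7454]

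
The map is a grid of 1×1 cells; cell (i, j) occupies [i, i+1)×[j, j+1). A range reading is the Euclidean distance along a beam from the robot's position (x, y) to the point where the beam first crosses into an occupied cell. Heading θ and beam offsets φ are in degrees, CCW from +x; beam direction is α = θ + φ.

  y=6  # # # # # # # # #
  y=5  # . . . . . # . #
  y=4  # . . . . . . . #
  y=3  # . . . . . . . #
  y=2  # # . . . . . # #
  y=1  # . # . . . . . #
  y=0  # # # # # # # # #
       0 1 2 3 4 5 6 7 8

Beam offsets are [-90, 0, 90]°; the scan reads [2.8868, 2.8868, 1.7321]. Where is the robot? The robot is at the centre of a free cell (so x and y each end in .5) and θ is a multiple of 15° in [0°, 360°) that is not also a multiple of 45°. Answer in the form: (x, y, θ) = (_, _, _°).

Candidates: 31 free-cell centres × 16 headings = 496 poses. Raycast each; keep the one whose scan matches to 4 dp.
  (5.5, 1.5, 105°): beam 1 = 1.9319 ≠ 2.8868 ✗
  (7.5, 3.5, 15°): beam 1 = 0.5176 ≠ 2.8868 ✗
  (2.5, 2.5, 15°): beam 1 = 0.5176 ≠ 2.8868 ✗
  (6.5, 3.5, 60°): beam 1 = 1.0000 ≠ 2.8868 ✗
  (5.5, 3.5, 75°): beam 1 = 1.9319 ≠ 2.8868 ✗
  …
  (3.5, 3.5, 150°): r_1=2.8868, r_2=2.8868, r_3=1.7321 — all match ✓
No second candidate reproduces the full scan.

(x, y, θ) = (3.5, 3.5, 150°)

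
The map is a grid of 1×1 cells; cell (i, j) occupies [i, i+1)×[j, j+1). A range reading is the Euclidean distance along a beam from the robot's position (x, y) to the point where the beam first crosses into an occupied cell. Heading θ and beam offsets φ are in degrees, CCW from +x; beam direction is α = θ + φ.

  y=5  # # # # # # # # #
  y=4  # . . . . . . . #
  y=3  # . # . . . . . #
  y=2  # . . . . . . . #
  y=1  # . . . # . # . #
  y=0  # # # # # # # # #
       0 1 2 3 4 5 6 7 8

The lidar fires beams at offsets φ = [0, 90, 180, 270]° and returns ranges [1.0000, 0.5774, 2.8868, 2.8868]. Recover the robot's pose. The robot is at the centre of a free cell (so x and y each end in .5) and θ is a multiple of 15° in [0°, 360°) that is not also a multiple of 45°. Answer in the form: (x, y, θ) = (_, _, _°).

The pose lattice has 25·16 = 400 candidates. Test each by forward raycasting.
  (3.5, 1.5, 240°): beam 1 = 0.5774 ≠ 1.0000 ✗
  (5.5, 3.5, 15°): beam 1 = 2.5882 ≠ 1.0000 ✗
  (2.5, 4.5, 105°): beam 1 = 0.5176 ≠ 1.0000 ✗
  …
  (5.5, 4.5, 30°): r_1=1.0000, r_2=0.5774, r_3=2.8868, r_4=2.8868 — all match ✓
Only this pose fits every beam.

(x, y, θ) = (5.5, 4.5, 30°)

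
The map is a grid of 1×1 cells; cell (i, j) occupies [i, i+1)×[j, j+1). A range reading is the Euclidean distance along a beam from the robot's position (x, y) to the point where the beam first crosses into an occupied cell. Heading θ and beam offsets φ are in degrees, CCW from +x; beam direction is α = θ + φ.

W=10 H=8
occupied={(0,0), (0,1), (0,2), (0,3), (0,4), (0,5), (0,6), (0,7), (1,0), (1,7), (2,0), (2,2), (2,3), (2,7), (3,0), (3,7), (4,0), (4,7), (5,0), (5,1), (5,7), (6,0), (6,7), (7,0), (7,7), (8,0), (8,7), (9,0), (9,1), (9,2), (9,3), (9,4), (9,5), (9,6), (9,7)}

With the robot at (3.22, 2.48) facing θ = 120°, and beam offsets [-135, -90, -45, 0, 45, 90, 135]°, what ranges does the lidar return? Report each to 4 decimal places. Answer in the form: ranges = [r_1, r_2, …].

ranges = [1.8546, 6.6742, 4.6794, 0.4400, 0.2278, 0.2540, 1.5322]

beam 1: φ=-135°, α=345°
  dir = (cos 345°, sin 345°) = (0.9659, -0.2588); from cell (3,2)
  next x-line at t=0.8075, next y-line at t=1.8546; Δt_x=1.0353, Δt_y=3.8637
    x: enter (4,2) at t=0.8075
    x: enter (5,2) at t=1.8428
    y: enter (5,1) at t=1.8546 ← occupied
  → r_1 = 1.8546
beam 2: φ=-90°, α=30°
  dir = (cos 30°, sin 30°) = (0.8660, 0.5000); from cell (3,2)
  next x-line at t=0.9007, next y-line at t=1.0400; Δt_x=1.1547, Δt_y=2.0000
    x: enter (4,2) at t=0.9007
    y: enter (4,3) at t=1.0400
    x: enter (5,3) at t=2.0554
    y: enter (5,4) at t=3.0400
    x: enter (6,4) at t=3.2101
    x: enter (7,4) at t=4.3648
    y: enter (7,5) at t=5.0400
    x: enter (8,5) at t=5.5195
    x: enter (9,5) at t=6.6742 ← occupied
  → r_2 = 6.6742
beam 3: φ=-45°, α=75°
  dir = (cos 75°, sin 75°) = (0.2588, 0.9659); from cell (3,2)
  next x-line at t=3.0137, next y-line at t=0.5383; Δt_x=3.8637, Δt_y=1.0353
    y: enter (3,3) at t=0.5383
    y: enter (3,4) at t=1.5736
    y: enter (3,5) at t=2.6089
    x: enter (4,5) at t=3.0137
    y: enter (4,6) at t=3.6442
    y: enter (4,7) at t=4.6794 ← occupied
  → r_3 = 4.6794
beam 4: φ=0°, α=120°
  dir = (cos 120°, sin 120°) = (-0.5000, 0.8660); from cell (3,2)
  next x-line at t=0.4400, next y-line at t=0.6004; Δt_x=2.0000, Δt_y=1.1547
    x: enter (2,2) at t=0.4400 ← occupied
  → r_4 = 0.4400
beam 5: φ=45°, α=165°
  dir = (cos 165°, sin 165°) = (-0.9659, 0.2588); from cell (3,2)
  next x-line at t=0.2278, next y-line at t=2.0091; Δt_x=1.0353, Δt_y=3.8637
    x: enter (2,2) at t=0.2278 ← occupied
  → r_5 = 0.2278
beam 6: φ=90°, α=210°
  dir = (cos 210°, sin 210°) = (-0.8660, -0.5000); from cell (3,2)
  next x-line at t=0.2540, next y-line at t=0.9600; Δt_x=1.1547, Δt_y=2.0000
    x: enter (2,2) at t=0.2540 ← occupied
  → r_6 = 0.2540
beam 7: φ=135°, α=255°
  dir = (cos 255°, sin 255°) = (-0.2588, -0.9659); from cell (3,2)
  next x-line at t=0.8500, next y-line at t=0.4969; Δt_x=3.8637, Δt_y=1.0353
    y: enter (3,1) at t=0.4969
    x: enter (2,1) at t=0.8500
    y: enter (2,0) at t=1.5322 ← occupied
  → r_7 = 1.5322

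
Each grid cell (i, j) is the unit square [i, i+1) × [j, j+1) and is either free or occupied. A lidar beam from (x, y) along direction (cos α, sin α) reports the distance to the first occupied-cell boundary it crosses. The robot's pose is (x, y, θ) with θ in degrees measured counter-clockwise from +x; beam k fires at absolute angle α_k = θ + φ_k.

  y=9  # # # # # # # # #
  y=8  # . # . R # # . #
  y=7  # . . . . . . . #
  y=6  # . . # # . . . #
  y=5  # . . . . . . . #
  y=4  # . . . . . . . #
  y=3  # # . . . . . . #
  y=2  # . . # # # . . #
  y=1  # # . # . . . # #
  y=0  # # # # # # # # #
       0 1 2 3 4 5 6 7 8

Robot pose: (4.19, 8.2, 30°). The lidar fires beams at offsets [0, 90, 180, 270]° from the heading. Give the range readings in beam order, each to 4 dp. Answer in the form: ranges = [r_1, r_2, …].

beam 1: φ=0°, α=30°
  cosα=0.8660 sinα=0.5000 | (4,8) | tMaxX 0.9353 tMaxY 1.6000 | tΔX 1.1547 tΔY 2.0000
    t=0.9353 [x] (5,8) — stop
  → r_1 = 0.9353
beam 2: φ=90°, α=120°
  cosα=-0.5000 sinα=0.8660 | (4,8) | tMaxX 0.3800 tMaxY 0.9238 | tΔX 2.0000 tΔY 1.1547
    t=0.3800 [x] (3,8)
    t=0.9238 [y] (3,9) — stop
  → r_2 = 0.9238
beam 3: φ=180°, α=210°
  cosα=-0.8660 sinα=-0.5000 | (4,8) | tMaxX 0.2194 tMaxY 0.4000 | tΔX 1.1547 tΔY 2.0000
    t=0.2194 [x] (3,8)
    t=0.4000 [y] (3,7)
    t=1.3741 [x] (2,7)
    t=2.4000 [y] (2,6)
    t=2.5288 [x] (1,6)
    t=3.6835 [x] (0,6) — stop
  → r_3 = 3.6835
beam 4: φ=270°, α=300°
  cosα=0.5000 sinα=-0.8660 | (4,8) | tMaxX 1.6200 tMaxY 0.2309 | tΔX 2.0000 tΔY 1.1547
    t=0.2309 [y] (4,7)
    t=1.3856 [y] (4,6) — stop
  → r_4 = 1.3856

ranges = [0.9353, 0.9238, 3.6835, 1.3856]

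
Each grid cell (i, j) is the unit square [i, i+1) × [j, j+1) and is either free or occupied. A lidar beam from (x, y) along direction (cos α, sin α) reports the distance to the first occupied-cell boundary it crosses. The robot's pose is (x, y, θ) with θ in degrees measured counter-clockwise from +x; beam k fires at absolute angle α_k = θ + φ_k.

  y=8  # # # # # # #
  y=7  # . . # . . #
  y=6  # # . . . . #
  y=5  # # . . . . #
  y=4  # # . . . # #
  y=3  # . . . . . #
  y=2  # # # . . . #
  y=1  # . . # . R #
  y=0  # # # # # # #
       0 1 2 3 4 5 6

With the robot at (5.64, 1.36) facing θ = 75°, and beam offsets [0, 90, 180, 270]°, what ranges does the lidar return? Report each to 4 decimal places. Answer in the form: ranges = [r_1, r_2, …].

ranges = [1.3909, 1.6979, 0.3727, 0.3727]

beam 1: φ=0°, α=75°
  cosα=0.2588 sinα=0.9659 | (5,1) | tMaxX 1.3909 tMaxY 0.6626 | tΔX 3.8637 tΔY 1.0353
    t=0.6626 [y] (5,2)
    t=1.3909 [x] (6,2) — stop
  → r_1 = 1.3909
beam 2: φ=90°, α=165°
  cosα=-0.9659 sinα=0.2588 | (5,1) | tMaxX 0.6626 tMaxY 2.4728 | tΔX 1.0353 tΔY 3.8637
    t=0.6626 [x] (4,1)
    t=1.6979 [x] (3,1) — stop
  → r_2 = 1.6979
beam 3: φ=180°, α=255°
  cosα=-0.2588 sinα=-0.9659 | (5,1) | tMaxX 2.4728 tMaxY 0.3727 | tΔX 3.8637 tΔY 1.0353
    t=0.3727 [y] (5,0) — stop
  → r_3 = 0.3727
beam 4: φ=270°, α=345°
  cosα=0.9659 sinα=-0.2588 | (5,1) | tMaxX 0.3727 tMaxY 1.3909 | tΔX 1.0353 tΔY 3.8637
    t=0.3727 [x] (6,1) — stop
  → r_4 = 0.3727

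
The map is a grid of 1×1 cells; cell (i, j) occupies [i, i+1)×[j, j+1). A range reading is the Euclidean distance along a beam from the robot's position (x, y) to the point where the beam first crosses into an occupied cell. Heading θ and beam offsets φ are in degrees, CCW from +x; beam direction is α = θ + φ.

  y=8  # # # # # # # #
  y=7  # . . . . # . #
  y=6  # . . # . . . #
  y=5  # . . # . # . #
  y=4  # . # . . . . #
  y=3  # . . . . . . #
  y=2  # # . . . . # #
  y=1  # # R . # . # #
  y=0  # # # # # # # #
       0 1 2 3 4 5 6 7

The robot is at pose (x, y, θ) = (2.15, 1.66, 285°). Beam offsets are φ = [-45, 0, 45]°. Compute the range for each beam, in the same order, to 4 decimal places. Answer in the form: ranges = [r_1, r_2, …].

ranges = [0.3000, 0.6833, 1.3200]

beam 1: φ=-45°, α=240°
  cosα=-0.5000 sinα=-0.8660 | (2,1) | tMaxX 0.3000 tMaxY 0.7621 | tΔX 2.0000 tΔY 1.1547
    t=0.3000 [x] (1,1) — stop
  → r_1 = 0.3000
beam 2: φ=0°, α=285°
  cosα=0.2588 sinα=-0.9659 | (2,1) | tMaxX 3.2841 tMaxY 0.6833 | tΔX 3.8637 tΔY 1.0353
    t=0.6833 [y] (2,0) — stop
  → r_2 = 0.6833
beam 3: φ=45°, α=330°
  cosα=0.8660 sinα=-0.5000 | (2,1) | tMaxX 0.9815 tMaxY 1.3200 | tΔX 1.1547 tΔY 2.0000
    t=0.9815 [x] (3,1)
    t=1.3200 [y] (3,0) — stop
  → r_3 = 1.3200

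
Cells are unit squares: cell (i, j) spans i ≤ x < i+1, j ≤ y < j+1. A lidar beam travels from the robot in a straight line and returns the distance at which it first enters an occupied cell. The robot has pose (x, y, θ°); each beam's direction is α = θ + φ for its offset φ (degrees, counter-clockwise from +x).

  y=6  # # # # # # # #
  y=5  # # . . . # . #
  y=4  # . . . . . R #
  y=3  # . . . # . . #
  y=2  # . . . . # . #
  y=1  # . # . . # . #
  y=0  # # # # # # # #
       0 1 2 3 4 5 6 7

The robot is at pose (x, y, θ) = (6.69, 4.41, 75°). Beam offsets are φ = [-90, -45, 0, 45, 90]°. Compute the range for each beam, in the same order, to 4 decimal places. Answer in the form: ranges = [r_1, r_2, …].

beam 1: φ=-90°, α=345°
  direction (0.9659, -0.2588); cell (6,4); t to first gridline: x 0.3209, y 1.5841 (then +1.0353 / +3.8637)
    (7,4) via x @ 0.3209  # hit
  → r_1 = 0.3209
beam 2: φ=-45°, α=30°
  direction (0.8660, 0.5000); cell (6,4); t to first gridline: x 0.3580, y 1.1800 (then +1.1547 / +2.0000)
    (7,4) via x @ 0.3580  # hit
  → r_2 = 0.3580
beam 3: φ=0°, α=75°
  direction (0.2588, 0.9659); cell (6,4); t to first gridline: x 1.1977, y 0.6108 (then +3.8637 / +1.0353)
    (6,5) via y @ 0.6108
    (7,5) via x @ 1.1977  # hit
  → r_3 = 1.1977
beam 4: φ=45°, α=120°
  direction (-0.5000, 0.8660); cell (6,4); t to first gridline: x 1.3800, y 0.6813 (then +2.0000 / +1.1547)
    (6,5) via y @ 0.6813
    (5,5) via x @ 1.3800  # hit
  → r_4 = 1.3800
beam 5: φ=90°, α=165°
  direction (-0.9659, 0.2588); cell (6,4); t to first gridline: x 0.7143, y 2.2796 (then +1.0353 / +3.8637)
    (5,4) via x @ 0.7143
    (4,4) via x @ 1.7496
    (4,5) via y @ 2.2796
    (3,5) via x @ 2.7849
    (2,5) via x @ 3.8202
    (1,5) via x @ 4.8554  # hit
  → r_5 = 4.8554

ranges = [0.3209, 0.3580, 1.1977, 1.3800, 4.8554]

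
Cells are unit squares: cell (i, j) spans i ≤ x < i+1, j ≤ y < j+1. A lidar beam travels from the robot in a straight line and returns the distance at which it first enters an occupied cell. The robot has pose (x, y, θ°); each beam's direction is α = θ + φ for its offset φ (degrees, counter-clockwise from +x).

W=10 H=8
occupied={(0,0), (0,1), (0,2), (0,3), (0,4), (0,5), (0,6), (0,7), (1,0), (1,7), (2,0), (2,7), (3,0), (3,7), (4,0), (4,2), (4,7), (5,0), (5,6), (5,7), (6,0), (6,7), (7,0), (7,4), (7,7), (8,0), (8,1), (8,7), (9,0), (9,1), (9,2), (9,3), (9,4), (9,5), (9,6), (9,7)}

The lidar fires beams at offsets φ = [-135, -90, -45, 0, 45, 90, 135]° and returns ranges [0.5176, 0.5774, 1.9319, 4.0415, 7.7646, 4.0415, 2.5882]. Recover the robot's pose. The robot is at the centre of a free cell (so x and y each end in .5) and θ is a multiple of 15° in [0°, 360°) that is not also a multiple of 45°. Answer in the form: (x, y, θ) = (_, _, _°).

Candidates: 44 free-cell centres × 16 headings = 704 poses. Raycast each; keep the one whose scan matches to 4 dp.
  (8.5, 6.5, 60°): beam 1 = 1.9319 ≠ 0.5176 ✗
  (8.5, 5.5, 75°): beam 1 = 1.0000 ≠ 0.5176 ✗
  (6.5, 5.5, 285°): beam 1 = 1.0000 ≠ 0.5176 ✗
  …
  (1.5, 4.5, 300°): r_1=0.5176, r_2=0.5774, r_3=1.9319, r_4=4.0415, r_5=7.7646, r_6=4.0415, r_7=2.5882 — all match ✓
Only this pose fits every beam.

(x, y, θ) = (1.5, 4.5, 300°)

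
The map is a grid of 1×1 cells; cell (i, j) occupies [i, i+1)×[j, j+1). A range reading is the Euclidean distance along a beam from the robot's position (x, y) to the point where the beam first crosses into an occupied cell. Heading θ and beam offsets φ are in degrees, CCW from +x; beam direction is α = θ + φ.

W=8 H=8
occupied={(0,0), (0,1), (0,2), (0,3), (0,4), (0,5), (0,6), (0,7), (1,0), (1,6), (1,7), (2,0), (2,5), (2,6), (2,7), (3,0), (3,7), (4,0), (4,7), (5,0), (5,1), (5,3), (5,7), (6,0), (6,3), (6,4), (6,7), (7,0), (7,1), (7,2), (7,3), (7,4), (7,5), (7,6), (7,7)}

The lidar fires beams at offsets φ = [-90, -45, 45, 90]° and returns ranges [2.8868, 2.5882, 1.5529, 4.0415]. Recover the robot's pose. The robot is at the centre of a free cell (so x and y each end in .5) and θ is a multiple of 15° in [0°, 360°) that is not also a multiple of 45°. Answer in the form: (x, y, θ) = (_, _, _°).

Candidates: 29 free-cell centres × 16 headings = 464 poses. Raycast each; keep the one whose scan matches to 4 dp.
  (1.5, 5.5, 150°): beam 1 = 0.5774 ≠ 2.8868 ✗
  (2.5, 1.5, 165°): beam 1 = 5.6940 ≠ 2.8868 ✗
  (6.5, 5.5, 60°): beam 1 = 0.5774 ≠ 2.8868 ✗
  …
  (3.5, 3.5, 330°): r_1=2.8868, r_2=2.5882, r_3=1.5529, r_4=4.0415 — all match ✓
Unique over the lattice → pose = (3.5, 3.5, 330°).

(x, y, θ) = (3.5, 3.5, 330°)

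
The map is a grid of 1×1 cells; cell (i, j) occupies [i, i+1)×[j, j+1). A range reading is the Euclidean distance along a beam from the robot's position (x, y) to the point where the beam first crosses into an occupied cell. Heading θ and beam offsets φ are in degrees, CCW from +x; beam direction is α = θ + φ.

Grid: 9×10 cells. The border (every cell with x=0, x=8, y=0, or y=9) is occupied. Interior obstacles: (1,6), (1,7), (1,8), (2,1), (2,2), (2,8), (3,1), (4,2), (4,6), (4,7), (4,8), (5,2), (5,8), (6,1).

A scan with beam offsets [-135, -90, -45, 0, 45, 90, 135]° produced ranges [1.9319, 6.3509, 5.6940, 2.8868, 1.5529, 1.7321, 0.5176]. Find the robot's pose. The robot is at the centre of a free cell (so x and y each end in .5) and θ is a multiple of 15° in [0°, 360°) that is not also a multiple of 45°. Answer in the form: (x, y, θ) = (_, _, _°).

(x, y, θ) = (2.5, 3.5, 120°)

Candidates: 42 free-cell centres × 16 headings = 672 poses. Raycast each; keep the one whose scan matches to 4 dp.
  (2.5, 5.5, 240°): beam 2 = 1.0000 ≠ 6.3509 ✗
  (5.5, 1.5, 285°): beam 1 = 1.0000 ≠ 1.9319 ✗
  (5.5, 1.5, 15°): beam 1 = 0.5774 ≠ 1.9319 ✗
  (5.5, 5.5, 150°): beam 1 = 2.5882 ≠ 1.9319 ✗
  …
  (2.5, 3.5, 120°): r_1=1.9319, r_2=6.3509, r_3=5.6940, r_4=2.8868, r_5=1.5529, r_6=1.7321, r_7=0.5176 — all match ✓
No second candidate reproduces the full scan.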